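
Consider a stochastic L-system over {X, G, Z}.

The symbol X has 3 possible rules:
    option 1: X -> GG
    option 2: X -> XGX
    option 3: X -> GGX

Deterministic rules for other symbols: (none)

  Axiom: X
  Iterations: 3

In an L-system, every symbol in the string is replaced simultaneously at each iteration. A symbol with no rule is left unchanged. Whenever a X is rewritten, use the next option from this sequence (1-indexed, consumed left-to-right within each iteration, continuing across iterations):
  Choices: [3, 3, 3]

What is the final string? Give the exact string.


Step 0: X
Step 1: GGX  (used choices [3])
Step 2: GGGGX  (used choices [3])
Step 3: GGGGGGX  (used choices [3])

Answer: GGGGGGX


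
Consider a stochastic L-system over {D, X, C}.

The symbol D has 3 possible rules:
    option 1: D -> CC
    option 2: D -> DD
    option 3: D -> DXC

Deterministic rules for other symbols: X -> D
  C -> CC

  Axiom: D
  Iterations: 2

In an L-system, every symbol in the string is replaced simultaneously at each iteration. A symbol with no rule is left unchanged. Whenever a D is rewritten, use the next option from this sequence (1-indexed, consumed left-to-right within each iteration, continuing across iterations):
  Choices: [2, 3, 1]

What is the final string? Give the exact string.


Step 0: D
Step 1: DD  (used choices [2])
Step 2: DXCCC  (used choices [3, 1])

Answer: DXCCC


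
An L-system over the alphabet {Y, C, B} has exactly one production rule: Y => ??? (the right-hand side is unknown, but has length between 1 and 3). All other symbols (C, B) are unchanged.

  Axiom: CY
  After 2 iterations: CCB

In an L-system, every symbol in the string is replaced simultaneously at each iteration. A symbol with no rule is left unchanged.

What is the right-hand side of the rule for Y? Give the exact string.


Trying Y => CB:
  Step 0: CY
  Step 1: CCB
  Step 2: CCB
Matches the given result.

Answer: CB


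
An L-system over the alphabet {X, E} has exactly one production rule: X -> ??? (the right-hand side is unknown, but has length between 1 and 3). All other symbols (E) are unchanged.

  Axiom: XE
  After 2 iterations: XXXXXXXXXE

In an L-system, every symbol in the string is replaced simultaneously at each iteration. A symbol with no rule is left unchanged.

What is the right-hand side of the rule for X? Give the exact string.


Answer: XXX

Derivation:
Trying X -> XXX:
  Step 0: XE
  Step 1: XXXE
  Step 2: XXXXXXXXXE
Matches the given result.


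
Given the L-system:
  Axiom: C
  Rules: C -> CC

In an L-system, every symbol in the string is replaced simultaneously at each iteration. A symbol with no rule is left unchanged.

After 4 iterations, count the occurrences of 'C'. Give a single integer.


Step 0: C  (1 'C')
Step 1: CC  (2 'C')
Step 2: CCCC  (4 'C')
Step 3: CCCCCCCC  (8 'C')
Step 4: CCCCCCCCCCCCCCCC  (16 'C')

Answer: 16


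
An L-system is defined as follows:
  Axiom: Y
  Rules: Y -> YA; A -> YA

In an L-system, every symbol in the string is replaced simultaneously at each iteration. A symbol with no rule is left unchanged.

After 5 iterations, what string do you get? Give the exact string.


Step 0: Y
Step 1: YA
Step 2: YAYA
Step 3: YAYAYAYA
Step 4: YAYAYAYAYAYAYAYA
Step 5: YAYAYAYAYAYAYAYAYAYAYAYAYAYAYAYA

Answer: YAYAYAYAYAYAYAYAYAYAYAYAYAYAYAYA


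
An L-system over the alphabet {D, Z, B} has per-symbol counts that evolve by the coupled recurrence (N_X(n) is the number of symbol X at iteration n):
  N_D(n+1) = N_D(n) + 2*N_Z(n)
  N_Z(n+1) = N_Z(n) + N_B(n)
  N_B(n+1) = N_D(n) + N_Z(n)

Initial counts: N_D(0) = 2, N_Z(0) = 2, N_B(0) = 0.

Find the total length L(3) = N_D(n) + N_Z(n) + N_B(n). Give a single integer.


Answer: 52

Derivation:
Step 0: N_D=2, N_Z=2, N_B=0, L=4
Step 1: N_D=6, N_Z=2, N_B=4, L=12
Step 2: N_D=10, N_Z=6, N_B=8, L=24
Step 3: N_D=22, N_Z=14, N_B=16, L=52


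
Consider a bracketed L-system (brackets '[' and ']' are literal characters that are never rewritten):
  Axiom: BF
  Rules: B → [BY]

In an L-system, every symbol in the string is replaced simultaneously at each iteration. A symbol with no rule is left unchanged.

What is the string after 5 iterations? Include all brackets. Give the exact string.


Step 0: BF
Step 1: [BY]F
Step 2: [[BY]Y]F
Step 3: [[[BY]Y]Y]F
Step 4: [[[[BY]Y]Y]Y]F
Step 5: [[[[[BY]Y]Y]Y]Y]F

Answer: [[[[[BY]Y]Y]Y]Y]F


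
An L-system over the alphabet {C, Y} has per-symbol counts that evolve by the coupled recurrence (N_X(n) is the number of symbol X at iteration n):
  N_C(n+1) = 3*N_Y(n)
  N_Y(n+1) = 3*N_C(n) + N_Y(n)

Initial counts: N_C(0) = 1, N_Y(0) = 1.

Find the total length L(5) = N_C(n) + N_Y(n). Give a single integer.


Step 0: N_C=1, N_Y=1, L=2
Step 1: N_C=3, N_Y=4, L=7
Step 2: N_C=12, N_Y=13, L=25
Step 3: N_C=39, N_Y=49, L=88
Step 4: N_C=147, N_Y=166, L=313
Step 5: N_C=498, N_Y=607, L=1105

Answer: 1105


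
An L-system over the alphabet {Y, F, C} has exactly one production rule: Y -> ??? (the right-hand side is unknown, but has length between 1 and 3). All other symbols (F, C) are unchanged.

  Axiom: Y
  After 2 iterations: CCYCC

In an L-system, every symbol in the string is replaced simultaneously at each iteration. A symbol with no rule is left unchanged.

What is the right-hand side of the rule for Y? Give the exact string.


Answer: CYC

Derivation:
Trying Y -> CYC:
  Step 0: Y
  Step 1: CYC
  Step 2: CCYCC
Matches the given result.


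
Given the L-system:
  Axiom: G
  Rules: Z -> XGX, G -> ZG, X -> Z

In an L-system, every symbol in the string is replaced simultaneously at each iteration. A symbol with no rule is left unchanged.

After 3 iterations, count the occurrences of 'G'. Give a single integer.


Step 0: G  (1 'G')
Step 1: ZG  (1 'G')
Step 2: XGXZG  (2 'G')
Step 3: ZZGZXGXZG  (3 'G')

Answer: 3


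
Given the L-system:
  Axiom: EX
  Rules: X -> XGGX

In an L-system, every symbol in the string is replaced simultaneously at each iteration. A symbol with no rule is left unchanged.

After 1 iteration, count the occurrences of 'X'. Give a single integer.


Answer: 2

Derivation:
Step 0: EX  (1 'X')
Step 1: EXGGX  (2 'X')


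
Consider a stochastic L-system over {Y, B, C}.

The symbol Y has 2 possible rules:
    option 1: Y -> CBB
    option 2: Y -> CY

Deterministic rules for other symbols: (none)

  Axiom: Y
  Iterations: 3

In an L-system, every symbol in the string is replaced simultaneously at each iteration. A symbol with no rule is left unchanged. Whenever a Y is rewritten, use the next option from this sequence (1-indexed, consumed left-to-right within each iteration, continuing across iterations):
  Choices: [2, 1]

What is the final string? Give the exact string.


Answer: CCBB

Derivation:
Step 0: Y
Step 1: CY  (used choices [2])
Step 2: CCBB  (used choices [1])
Step 3: CCBB  (used choices [])


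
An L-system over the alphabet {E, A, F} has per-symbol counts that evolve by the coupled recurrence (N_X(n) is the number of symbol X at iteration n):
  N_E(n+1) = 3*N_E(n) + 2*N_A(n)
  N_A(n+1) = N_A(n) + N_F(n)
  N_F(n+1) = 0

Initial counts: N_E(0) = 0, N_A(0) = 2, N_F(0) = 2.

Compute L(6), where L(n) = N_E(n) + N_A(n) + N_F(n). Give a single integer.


Step 0: N_E=0, N_A=2, N_F=2, L=4
Step 1: N_E=4, N_A=4, N_F=0, L=8
Step 2: N_E=20, N_A=4, N_F=0, L=24
Step 3: N_E=68, N_A=4, N_F=0, L=72
Step 4: N_E=212, N_A=4, N_F=0, L=216
Step 5: N_E=644, N_A=4, N_F=0, L=648
Step 6: N_E=1940, N_A=4, N_F=0, L=1944

Answer: 1944


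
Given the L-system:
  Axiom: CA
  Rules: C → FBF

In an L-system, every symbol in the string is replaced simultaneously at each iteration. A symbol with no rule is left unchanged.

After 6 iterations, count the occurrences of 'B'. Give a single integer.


Answer: 1

Derivation:
Step 0: CA  (0 'B')
Step 1: FBFA  (1 'B')
Step 2: FBFA  (1 'B')
Step 3: FBFA  (1 'B')
Step 4: FBFA  (1 'B')
Step 5: FBFA  (1 'B')
Step 6: FBFA  (1 'B')


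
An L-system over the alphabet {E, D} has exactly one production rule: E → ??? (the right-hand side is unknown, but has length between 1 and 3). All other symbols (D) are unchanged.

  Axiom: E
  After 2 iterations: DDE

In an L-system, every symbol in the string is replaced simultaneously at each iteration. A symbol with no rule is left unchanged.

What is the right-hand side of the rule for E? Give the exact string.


Answer: DE

Derivation:
Trying E → DE:
  Step 0: E
  Step 1: DE
  Step 2: DDE
Matches the given result.


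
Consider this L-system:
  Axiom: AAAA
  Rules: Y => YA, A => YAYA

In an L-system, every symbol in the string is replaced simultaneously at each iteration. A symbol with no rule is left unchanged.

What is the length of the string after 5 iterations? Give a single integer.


Step 0: length = 4
Step 1: length = 16
Step 2: length = 48
Step 3: length = 144
Step 4: length = 432
Step 5: length = 1296

Answer: 1296


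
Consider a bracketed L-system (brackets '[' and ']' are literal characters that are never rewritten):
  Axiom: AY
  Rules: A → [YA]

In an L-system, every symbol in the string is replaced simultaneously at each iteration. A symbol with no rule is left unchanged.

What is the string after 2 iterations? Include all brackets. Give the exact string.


Answer: [Y[YA]]Y

Derivation:
Step 0: AY
Step 1: [YA]Y
Step 2: [Y[YA]]Y


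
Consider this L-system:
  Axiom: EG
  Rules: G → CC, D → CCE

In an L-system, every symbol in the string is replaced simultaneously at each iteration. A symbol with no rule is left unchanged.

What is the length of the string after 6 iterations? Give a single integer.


Answer: 3

Derivation:
Step 0: length = 2
Step 1: length = 3
Step 2: length = 3
Step 3: length = 3
Step 4: length = 3
Step 5: length = 3
Step 6: length = 3


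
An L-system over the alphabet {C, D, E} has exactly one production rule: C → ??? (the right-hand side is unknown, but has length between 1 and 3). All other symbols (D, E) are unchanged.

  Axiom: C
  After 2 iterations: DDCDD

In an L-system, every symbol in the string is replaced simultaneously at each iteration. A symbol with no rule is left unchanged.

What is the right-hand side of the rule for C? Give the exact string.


Trying C → DCD:
  Step 0: C
  Step 1: DCD
  Step 2: DDCDD
Matches the given result.

Answer: DCD


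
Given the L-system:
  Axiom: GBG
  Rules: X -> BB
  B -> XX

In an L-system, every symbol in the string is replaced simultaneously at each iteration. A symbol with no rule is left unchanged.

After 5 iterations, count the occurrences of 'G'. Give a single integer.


Step 0: GBG  (2 'G')
Step 1: GXXG  (2 'G')
Step 2: GBBBBG  (2 'G')
Step 3: GXXXXXXXXG  (2 'G')
Step 4: GBBBBBBBBBBBBBBBBG  (2 'G')
Step 5: GXXXXXXXXXXXXXXXXXXXXXXXXXXXXXXXXG  (2 'G')

Answer: 2


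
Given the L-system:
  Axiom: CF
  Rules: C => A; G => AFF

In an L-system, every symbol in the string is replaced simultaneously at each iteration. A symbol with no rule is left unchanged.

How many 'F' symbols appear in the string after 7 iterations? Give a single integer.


Step 0: CF  (1 'F')
Step 1: AF  (1 'F')
Step 2: AF  (1 'F')
Step 3: AF  (1 'F')
Step 4: AF  (1 'F')
Step 5: AF  (1 'F')
Step 6: AF  (1 'F')
Step 7: AF  (1 'F')

Answer: 1


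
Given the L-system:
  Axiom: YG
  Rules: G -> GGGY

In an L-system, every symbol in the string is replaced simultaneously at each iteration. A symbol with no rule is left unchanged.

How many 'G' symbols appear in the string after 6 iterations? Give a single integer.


Answer: 729

Derivation:
Step 0: length=2, 'G' count=1
Step 1: length=5, 'G' count=3
Step 2: length=14, 'G' count=9
Step 3: length=41, 'G' count=27
Step 4: length=122, 'G' count=81
Step 5: length=365, 'G' count=243
Step 6: length=1094, 'G' count=729
Final string: YGGGYGGGYGGGYYGGGYGGGYGGGYYGGGYGGGYGGGYYYGGGYGGGYGGGYYGGGYGGGYGGGYYGGGYGGGYGGGYYYGGGYGGGYGGGYYGGGYGGGYGGGYYGGGYGGGYGGGYYYYGGGYGGGYGGGYYGGGYGGGYGGGYYGGGYGGGYGGGYYYGGGYGGGYGGGYYGGGYGGGYGGGYYGGGYGGGYGGGYYYGGGYGGGYGGGYYGGGYGGGYGGGYYGGGYGGGYGGGYYYYGGGYGGGYGGGYYGGGYGGGYGGGYYGGGYGGGYGGGYYYGGGYGGGYGGGYYGGGYGGGYGGGYYGGGYGGGYGGGYYYGGGYGGGYGGGYYGGGYGGGYGGGYYGGGYGGGYGGGYYYYYGGGYGGGYGGGYYGGGYGGGYGGGYYGGGYGGGYGGGYYYGGGYGGGYGGGYYGGGYGGGYGGGYYGGGYGGGYGGGYYYGGGYGGGYGGGYYGGGYGGGYGGGYYGGGYGGGYGGGYYYYGGGYGGGYGGGYYGGGYGGGYGGGYYGGGYGGGYGGGYYYGGGYGGGYGGGYYGGGYGGGYGGGYYGGGYGGGYGGGYYYGGGYGGGYGGGYYGGGYGGGYGGGYYGGGYGGGYGGGYYYYGGGYGGGYGGGYYGGGYGGGYGGGYYGGGYGGGYGGGYYYGGGYGGGYGGGYYGGGYGGGYGGGYYGGGYGGGYGGGYYYGGGYGGGYGGGYYGGGYGGGYGGGYYGGGYGGGYGGGYYYYYGGGYGGGYGGGYYGGGYGGGYGGGYYGGGYGGGYGGGYYYGGGYGGGYGGGYYGGGYGGGYGGGYYGGGYGGGYGGGYYYGGGYGGGYGGGYYGGGYGGGYGGGYYGGGYGGGYGGGYYYYGGGYGGGYGGGYYGGGYGGGYGGGYYGGGYGGGYGGGYYYGGGYGGGYGGGYYGGGYGGGYGGGYYGGGYGGGYGGGYYYGGGYGGGYGGGYYGGGYGGGYGGGYYGGGYGGGYGGGYYYYGGGYGGGYGGGYYGGGYGGGYGGGYYGGGYGGGYGGGYYYGGGYGGGYGGGYYGGGYGGGYGGGYYGGGYGGGYGGGYYYGGGYGGGYGGGYYGGGYGGGYGGGYYGGGYGGGYGGGYYYYYY


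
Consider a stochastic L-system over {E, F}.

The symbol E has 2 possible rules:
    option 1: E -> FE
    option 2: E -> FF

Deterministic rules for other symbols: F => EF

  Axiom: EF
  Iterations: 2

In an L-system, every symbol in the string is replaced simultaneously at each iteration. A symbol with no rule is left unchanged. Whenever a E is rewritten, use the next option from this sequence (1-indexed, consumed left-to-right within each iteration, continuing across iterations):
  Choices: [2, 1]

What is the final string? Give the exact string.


Answer: EFEFFEEF

Derivation:
Step 0: EF
Step 1: FFEF  (used choices [2])
Step 2: EFEFFEEF  (used choices [1])


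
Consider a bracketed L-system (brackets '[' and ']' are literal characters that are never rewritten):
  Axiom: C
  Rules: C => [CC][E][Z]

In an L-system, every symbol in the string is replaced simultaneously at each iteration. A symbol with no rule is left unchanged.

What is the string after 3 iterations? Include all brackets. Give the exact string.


Answer: [[[CC][E][Z][CC][E][Z]][E][Z][[CC][E][Z][CC][E][Z]][E][Z]][E][Z]

Derivation:
Step 0: C
Step 1: [CC][E][Z]
Step 2: [[CC][E][Z][CC][E][Z]][E][Z]
Step 3: [[[CC][E][Z][CC][E][Z]][E][Z][[CC][E][Z][CC][E][Z]][E][Z]][E][Z]


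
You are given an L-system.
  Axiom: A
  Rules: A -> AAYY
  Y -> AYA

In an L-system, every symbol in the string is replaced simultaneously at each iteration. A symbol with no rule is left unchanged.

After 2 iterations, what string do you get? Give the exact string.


Answer: AAYYAAYYAYAAYA

Derivation:
Step 0: A
Step 1: AAYY
Step 2: AAYYAAYYAYAAYA


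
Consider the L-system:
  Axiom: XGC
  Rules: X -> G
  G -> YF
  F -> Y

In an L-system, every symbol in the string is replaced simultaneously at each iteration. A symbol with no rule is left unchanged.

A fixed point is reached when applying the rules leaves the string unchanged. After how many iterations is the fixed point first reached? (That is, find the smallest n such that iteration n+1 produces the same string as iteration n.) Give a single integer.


Step 0: XGC
Step 1: GYFC
Step 2: YFYYC
Step 3: YYYYC
Step 4: YYYYC  (unchanged — fixed point at step 3)

Answer: 3


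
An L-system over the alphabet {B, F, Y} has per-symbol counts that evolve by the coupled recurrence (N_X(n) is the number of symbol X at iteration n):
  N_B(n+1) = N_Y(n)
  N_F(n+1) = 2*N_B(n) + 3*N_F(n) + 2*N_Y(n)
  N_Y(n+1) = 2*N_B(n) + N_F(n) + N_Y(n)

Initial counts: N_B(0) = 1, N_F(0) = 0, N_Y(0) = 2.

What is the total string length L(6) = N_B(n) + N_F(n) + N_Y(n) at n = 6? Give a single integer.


Step 0: N_B=1, N_F=0, N_Y=2, L=3
Step 1: N_B=2, N_F=6, N_Y=4, L=12
Step 2: N_B=4, N_F=30, N_Y=14, L=48
Step 3: N_B=14, N_F=126, N_Y=52, L=192
Step 4: N_B=52, N_F=510, N_Y=206, L=768
Step 5: N_B=206, N_F=2046, N_Y=820, L=3072
Step 6: N_B=820, N_F=8190, N_Y=3278, L=12288

Answer: 12288


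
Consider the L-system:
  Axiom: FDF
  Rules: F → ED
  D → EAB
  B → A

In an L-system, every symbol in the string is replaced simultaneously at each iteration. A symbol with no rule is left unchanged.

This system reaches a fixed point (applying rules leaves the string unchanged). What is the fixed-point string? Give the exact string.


Answer: EEAAEAAEEAA

Derivation:
Step 0: FDF
Step 1: EDEABED
Step 2: EEABEAAEEAB
Step 3: EEAAEAAEEAA
Step 4: EEAAEAAEEAA  (unchanged — fixed point at step 3)


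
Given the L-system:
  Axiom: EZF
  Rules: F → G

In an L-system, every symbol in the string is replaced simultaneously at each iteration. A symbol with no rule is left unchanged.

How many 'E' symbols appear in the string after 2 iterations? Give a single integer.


Step 0: EZF  (1 'E')
Step 1: EZG  (1 'E')
Step 2: EZG  (1 'E')

Answer: 1


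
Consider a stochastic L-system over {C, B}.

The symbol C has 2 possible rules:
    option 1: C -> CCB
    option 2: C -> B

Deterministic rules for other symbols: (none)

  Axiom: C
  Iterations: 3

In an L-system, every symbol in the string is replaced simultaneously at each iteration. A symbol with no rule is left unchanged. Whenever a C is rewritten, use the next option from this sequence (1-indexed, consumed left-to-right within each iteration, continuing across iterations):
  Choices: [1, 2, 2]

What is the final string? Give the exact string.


Answer: BBB

Derivation:
Step 0: C
Step 1: CCB  (used choices [1])
Step 2: BBB  (used choices [2, 2])
Step 3: BBB  (used choices [])


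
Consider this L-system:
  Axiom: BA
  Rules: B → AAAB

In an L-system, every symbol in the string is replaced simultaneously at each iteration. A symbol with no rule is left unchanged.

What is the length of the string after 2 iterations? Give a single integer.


Answer: 8

Derivation:
Step 0: length = 2
Step 1: length = 5
Step 2: length = 8


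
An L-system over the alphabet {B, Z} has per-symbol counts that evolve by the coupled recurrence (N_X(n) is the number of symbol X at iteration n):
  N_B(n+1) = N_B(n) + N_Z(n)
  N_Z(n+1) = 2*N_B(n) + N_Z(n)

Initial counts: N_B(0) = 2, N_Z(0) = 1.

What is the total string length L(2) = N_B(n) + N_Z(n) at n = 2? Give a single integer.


Step 0: N_B=2, N_Z=1, L=3
Step 1: N_B=3, N_Z=5, L=8
Step 2: N_B=8, N_Z=11, L=19

Answer: 19


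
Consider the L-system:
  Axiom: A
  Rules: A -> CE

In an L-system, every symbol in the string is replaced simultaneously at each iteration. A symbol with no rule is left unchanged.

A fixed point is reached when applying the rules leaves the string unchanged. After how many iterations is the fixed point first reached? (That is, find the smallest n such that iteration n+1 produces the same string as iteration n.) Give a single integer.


Step 0: A
Step 1: CE
Step 2: CE  (unchanged — fixed point at step 1)

Answer: 1


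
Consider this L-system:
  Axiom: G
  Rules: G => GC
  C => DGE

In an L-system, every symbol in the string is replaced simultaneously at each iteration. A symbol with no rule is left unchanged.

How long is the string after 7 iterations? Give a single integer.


Step 0: length = 1
Step 1: length = 2
Step 2: length = 5
Step 3: length = 9
Step 4: length = 16
Step 5: length = 27
Step 6: length = 45
Step 7: length = 74

Answer: 74


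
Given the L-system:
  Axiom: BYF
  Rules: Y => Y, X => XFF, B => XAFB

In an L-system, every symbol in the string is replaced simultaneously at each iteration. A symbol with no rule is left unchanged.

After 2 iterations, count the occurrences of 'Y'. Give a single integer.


Step 0: BYF  (1 'Y')
Step 1: XAFBYF  (1 'Y')
Step 2: XFFAFXAFBYF  (1 'Y')

Answer: 1


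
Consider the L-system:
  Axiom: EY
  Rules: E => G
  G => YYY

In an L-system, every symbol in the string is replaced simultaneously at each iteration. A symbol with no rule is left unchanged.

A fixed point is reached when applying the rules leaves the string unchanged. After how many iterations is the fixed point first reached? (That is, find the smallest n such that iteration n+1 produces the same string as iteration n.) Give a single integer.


Answer: 2

Derivation:
Step 0: EY
Step 1: GY
Step 2: YYYY
Step 3: YYYY  (unchanged — fixed point at step 2)


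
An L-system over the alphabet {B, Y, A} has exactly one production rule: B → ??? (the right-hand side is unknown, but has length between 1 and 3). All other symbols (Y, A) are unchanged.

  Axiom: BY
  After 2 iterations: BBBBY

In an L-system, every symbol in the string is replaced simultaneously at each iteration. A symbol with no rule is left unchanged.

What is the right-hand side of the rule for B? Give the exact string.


Trying B → BB:
  Step 0: BY
  Step 1: BBY
  Step 2: BBBBY
Matches the given result.

Answer: BB


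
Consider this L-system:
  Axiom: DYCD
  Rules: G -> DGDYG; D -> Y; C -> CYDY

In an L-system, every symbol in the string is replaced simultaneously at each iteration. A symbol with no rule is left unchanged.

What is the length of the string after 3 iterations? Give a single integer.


Step 0: length = 4
Step 1: length = 7
Step 2: length = 10
Step 3: length = 13

Answer: 13


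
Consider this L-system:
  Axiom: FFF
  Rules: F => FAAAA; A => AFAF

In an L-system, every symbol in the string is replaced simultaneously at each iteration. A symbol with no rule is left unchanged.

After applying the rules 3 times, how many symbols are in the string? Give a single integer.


Answer: 279

Derivation:
Step 0: length = 3
Step 1: length = 15
Step 2: length = 63
Step 3: length = 279


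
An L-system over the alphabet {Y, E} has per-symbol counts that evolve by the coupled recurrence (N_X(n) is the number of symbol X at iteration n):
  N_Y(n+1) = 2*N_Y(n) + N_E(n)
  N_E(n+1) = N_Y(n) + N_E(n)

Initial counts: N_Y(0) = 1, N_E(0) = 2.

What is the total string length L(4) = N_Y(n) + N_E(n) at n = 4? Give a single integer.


Answer: 123

Derivation:
Step 0: N_Y=1, N_E=2, L=3
Step 1: N_Y=4, N_E=3, L=7
Step 2: N_Y=11, N_E=7, L=18
Step 3: N_Y=29, N_E=18, L=47
Step 4: N_Y=76, N_E=47, L=123


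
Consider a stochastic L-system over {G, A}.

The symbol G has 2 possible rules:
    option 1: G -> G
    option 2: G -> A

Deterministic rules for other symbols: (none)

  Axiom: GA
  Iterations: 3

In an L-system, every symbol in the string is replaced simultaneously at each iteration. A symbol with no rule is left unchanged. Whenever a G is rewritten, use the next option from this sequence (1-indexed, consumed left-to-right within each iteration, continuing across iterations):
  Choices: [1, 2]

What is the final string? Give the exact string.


Answer: AA

Derivation:
Step 0: GA
Step 1: GA  (used choices [1])
Step 2: AA  (used choices [2])
Step 3: AA  (used choices [])


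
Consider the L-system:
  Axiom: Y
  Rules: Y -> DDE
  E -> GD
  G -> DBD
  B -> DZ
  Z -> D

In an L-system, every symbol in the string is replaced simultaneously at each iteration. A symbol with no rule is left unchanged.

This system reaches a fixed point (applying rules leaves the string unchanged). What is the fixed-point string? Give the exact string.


Step 0: Y
Step 1: DDE
Step 2: DDGD
Step 3: DDDBDD
Step 4: DDDDZDD
Step 5: DDDDDDD
Step 6: DDDDDDD  (unchanged — fixed point at step 5)

Answer: DDDDDDD


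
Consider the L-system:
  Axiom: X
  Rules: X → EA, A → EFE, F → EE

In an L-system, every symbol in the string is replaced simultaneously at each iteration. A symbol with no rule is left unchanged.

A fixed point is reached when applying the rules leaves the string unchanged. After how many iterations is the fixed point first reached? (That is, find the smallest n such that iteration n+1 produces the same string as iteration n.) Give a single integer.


Step 0: X
Step 1: EA
Step 2: EEFE
Step 3: EEEEE
Step 4: EEEEE  (unchanged — fixed point at step 3)

Answer: 3


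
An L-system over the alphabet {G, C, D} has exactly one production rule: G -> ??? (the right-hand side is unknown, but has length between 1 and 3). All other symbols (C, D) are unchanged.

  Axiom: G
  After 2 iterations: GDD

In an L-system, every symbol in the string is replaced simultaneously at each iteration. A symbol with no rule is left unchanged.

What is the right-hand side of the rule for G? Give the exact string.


Trying G -> GD:
  Step 0: G
  Step 1: GD
  Step 2: GDD
Matches the given result.

Answer: GD


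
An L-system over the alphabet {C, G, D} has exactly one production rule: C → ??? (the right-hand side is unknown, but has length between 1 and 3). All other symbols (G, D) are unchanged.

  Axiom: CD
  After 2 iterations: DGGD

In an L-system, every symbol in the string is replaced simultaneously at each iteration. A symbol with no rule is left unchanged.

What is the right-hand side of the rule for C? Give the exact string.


Answer: DGG

Derivation:
Trying C → DGG:
  Step 0: CD
  Step 1: DGGD
  Step 2: DGGD
Matches the given result.


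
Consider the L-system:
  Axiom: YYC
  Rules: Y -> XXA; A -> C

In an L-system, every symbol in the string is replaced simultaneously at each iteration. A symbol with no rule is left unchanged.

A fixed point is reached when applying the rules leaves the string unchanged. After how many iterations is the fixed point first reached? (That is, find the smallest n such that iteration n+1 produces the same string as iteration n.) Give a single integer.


Answer: 2

Derivation:
Step 0: YYC
Step 1: XXAXXAC
Step 2: XXCXXCC
Step 3: XXCXXCC  (unchanged — fixed point at step 2)


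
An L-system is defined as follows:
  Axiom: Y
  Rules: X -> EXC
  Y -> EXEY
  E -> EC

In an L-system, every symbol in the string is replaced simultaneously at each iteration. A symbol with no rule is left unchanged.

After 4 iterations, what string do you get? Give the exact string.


Step 0: Y
Step 1: EXEY
Step 2: ECEXCECEXEY
Step 3: ECCECEXCCECCECEXCECEXEY
Step 4: ECCCECCECEXCCCECCCECCECEXCCECCECEXCECEXEY

Answer: ECCCECCECEXCCCECCCECCECEXCCECCECEXCECEXEY


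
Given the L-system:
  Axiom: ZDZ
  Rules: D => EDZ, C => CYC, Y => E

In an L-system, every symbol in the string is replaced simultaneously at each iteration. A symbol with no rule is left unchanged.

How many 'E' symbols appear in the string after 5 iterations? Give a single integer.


Answer: 5

Derivation:
Step 0: ZDZ  (0 'E')
Step 1: ZEDZZ  (1 'E')
Step 2: ZEEDZZZ  (2 'E')
Step 3: ZEEEDZZZZ  (3 'E')
Step 4: ZEEEEDZZZZZ  (4 'E')
Step 5: ZEEEEEDZZZZZZ  (5 'E')


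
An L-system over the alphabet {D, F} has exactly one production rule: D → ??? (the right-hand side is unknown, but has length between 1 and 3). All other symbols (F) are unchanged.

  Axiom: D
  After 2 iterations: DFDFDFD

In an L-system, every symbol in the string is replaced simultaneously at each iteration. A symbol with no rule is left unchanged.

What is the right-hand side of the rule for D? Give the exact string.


Trying D → DFD:
  Step 0: D
  Step 1: DFD
  Step 2: DFDFDFD
Matches the given result.

Answer: DFD


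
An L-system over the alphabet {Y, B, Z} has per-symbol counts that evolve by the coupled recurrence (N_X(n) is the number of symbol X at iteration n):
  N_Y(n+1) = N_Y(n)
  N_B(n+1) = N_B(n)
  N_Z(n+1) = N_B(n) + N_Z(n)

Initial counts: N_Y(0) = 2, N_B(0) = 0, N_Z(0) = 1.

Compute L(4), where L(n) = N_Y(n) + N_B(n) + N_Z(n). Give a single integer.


Answer: 3

Derivation:
Step 0: N_Y=2, N_B=0, N_Z=1, L=3
Step 1: N_Y=2, N_B=0, N_Z=1, L=3
Step 2: N_Y=2, N_B=0, N_Z=1, L=3
Step 3: N_Y=2, N_B=0, N_Z=1, L=3
Step 4: N_Y=2, N_B=0, N_Z=1, L=3


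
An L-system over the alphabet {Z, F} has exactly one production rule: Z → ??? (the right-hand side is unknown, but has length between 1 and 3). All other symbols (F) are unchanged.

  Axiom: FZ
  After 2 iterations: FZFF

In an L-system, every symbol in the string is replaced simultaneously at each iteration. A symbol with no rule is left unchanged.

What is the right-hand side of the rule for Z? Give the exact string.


Trying Z → ZF:
  Step 0: FZ
  Step 1: FZF
  Step 2: FZFF
Matches the given result.

Answer: ZF


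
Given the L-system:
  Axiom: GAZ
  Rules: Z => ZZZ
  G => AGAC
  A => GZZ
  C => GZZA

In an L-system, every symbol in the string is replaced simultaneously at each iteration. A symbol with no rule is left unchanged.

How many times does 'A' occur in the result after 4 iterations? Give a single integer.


Answer: 29

Derivation:
Step 0: GAZ  (1 'A')
Step 1: AGACGZZZZZ  (2 'A')
Step 2: GZZAGACGZZGZZAAGACZZZZZZZZZZZZZZZ  (5 'A')
Step 3: AGACZZZZZZGZZAGACGZZGZZAAGACZZZZZZAGACZZZZZZGZZGZZAGACGZZGZZAZZZZZZZZZZZZZZZZZZZZZZZZZZZZZZZZZZZZZZZZZZZZZ  (12 'A')
Step 4: GZZAGACGZZGZZAZZZZZZZZZZZZZZZZZZAGACZZZZZZGZZAGACGZZGZZAAGACZZZZZZAGACZZZZZZGZZGZZAGACGZZGZZAZZZZZZZZZZZZZZZZZZGZZAGACGZZGZZAZZZZZZZZZZZZZZZZZZAGACZZZZZZAGACZZZZZZGZZAGACGZZGZZAAGACZZZZZZAGACZZZZZZGZZZZZZZZZZZZZZZZZZZZZZZZZZZZZZZZZZZZZZZZZZZZZZZZZZZZZZZZZZZZZZZZZZZZZZZZZZZZZZZZZZZZZZZZZZZZZZZZZZZZZZZZZZZZZZZZZZZZZZZZZZZZZZZZZZZZZZZZZ  (29 'A')


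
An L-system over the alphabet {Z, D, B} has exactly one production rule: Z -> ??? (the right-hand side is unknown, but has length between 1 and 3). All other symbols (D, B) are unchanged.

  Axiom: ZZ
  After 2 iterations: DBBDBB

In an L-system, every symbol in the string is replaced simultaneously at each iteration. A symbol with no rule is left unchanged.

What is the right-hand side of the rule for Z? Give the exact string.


Answer: DBB

Derivation:
Trying Z -> DBB:
  Step 0: ZZ
  Step 1: DBBDBB
  Step 2: DBBDBB
Matches the given result.


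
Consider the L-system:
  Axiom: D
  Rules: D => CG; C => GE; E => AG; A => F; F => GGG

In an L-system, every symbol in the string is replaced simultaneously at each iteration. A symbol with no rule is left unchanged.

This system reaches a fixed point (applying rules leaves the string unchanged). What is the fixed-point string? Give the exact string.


Answer: GGGGGG

Derivation:
Step 0: D
Step 1: CG
Step 2: GEG
Step 3: GAGG
Step 4: GFGG
Step 5: GGGGGG
Step 6: GGGGGG  (unchanged — fixed point at step 5)


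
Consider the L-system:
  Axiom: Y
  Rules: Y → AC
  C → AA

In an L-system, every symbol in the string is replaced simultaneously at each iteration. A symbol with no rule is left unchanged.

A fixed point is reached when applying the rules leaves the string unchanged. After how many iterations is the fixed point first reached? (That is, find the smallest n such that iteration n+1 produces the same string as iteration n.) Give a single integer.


Answer: 2

Derivation:
Step 0: Y
Step 1: AC
Step 2: AAA
Step 3: AAA  (unchanged — fixed point at step 2)


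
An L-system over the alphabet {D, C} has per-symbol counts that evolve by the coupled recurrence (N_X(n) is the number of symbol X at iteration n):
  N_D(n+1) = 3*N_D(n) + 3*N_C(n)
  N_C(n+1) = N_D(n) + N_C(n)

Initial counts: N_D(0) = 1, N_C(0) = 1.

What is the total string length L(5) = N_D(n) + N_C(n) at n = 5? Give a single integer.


Answer: 2048

Derivation:
Step 0: N_D=1, N_C=1, L=2
Step 1: N_D=6, N_C=2, L=8
Step 2: N_D=24, N_C=8, L=32
Step 3: N_D=96, N_C=32, L=128
Step 4: N_D=384, N_C=128, L=512
Step 5: N_D=1536, N_C=512, L=2048


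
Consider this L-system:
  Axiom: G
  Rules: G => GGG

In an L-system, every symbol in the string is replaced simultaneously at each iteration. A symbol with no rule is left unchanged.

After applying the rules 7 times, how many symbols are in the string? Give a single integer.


Answer: 2187

Derivation:
Step 0: length = 1
Step 1: length = 3
Step 2: length = 9
Step 3: length = 27
Step 4: length = 81
Step 5: length = 243
Step 6: length = 729
Step 7: length = 2187


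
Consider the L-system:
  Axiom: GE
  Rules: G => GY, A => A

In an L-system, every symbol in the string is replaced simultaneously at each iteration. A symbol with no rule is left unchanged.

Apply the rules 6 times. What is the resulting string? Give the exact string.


Step 0: GE
Step 1: GYE
Step 2: GYYE
Step 3: GYYYE
Step 4: GYYYYE
Step 5: GYYYYYE
Step 6: GYYYYYYE

Answer: GYYYYYYE


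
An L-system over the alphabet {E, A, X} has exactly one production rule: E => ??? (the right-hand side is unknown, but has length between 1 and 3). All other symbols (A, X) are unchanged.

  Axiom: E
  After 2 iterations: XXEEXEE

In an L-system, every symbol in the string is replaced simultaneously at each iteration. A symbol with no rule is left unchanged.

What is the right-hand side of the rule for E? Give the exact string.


Trying E => XEE:
  Step 0: E
  Step 1: XEE
  Step 2: XXEEXEE
Matches the given result.

Answer: XEE


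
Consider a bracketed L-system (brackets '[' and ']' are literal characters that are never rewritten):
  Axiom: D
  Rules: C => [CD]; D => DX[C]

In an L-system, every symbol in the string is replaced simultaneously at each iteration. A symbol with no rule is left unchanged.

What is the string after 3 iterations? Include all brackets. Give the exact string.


Step 0: D
Step 1: DX[C]
Step 2: DX[C]X[[CD]]
Step 3: DX[C]X[[CD]]X[[[CD]DX[C]]]

Answer: DX[C]X[[CD]]X[[[CD]DX[C]]]


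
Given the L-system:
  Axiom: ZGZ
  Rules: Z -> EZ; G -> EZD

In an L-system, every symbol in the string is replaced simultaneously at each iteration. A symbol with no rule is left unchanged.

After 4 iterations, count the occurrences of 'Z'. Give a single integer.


Answer: 3

Derivation:
Step 0: ZGZ  (2 'Z')
Step 1: EZEZDEZ  (3 'Z')
Step 2: EEZEEZDEEZ  (3 'Z')
Step 3: EEEZEEEZDEEEZ  (3 'Z')
Step 4: EEEEZEEEEZDEEEEZ  (3 'Z')


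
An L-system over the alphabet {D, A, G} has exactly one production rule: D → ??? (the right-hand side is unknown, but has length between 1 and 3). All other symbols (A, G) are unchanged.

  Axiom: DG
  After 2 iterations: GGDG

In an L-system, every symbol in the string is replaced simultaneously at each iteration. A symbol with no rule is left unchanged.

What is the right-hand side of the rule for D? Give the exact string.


Answer: GD

Derivation:
Trying D → GD:
  Step 0: DG
  Step 1: GDG
  Step 2: GGDG
Matches the given result.


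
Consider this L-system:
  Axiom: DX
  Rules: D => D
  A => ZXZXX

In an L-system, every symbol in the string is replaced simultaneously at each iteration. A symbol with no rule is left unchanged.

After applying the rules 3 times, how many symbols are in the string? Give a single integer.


Step 0: length = 2
Step 1: length = 2
Step 2: length = 2
Step 3: length = 2

Answer: 2


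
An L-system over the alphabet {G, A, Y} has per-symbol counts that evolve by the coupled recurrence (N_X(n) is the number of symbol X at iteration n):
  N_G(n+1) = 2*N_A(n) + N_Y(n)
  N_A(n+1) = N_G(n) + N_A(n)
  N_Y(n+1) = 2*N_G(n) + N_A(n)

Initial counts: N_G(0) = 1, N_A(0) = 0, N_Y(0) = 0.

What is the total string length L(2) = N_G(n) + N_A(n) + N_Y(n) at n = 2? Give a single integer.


Step 0: N_G=1, N_A=0, N_Y=0, L=1
Step 1: N_G=0, N_A=1, N_Y=2, L=3
Step 2: N_G=4, N_A=1, N_Y=1, L=6

Answer: 6


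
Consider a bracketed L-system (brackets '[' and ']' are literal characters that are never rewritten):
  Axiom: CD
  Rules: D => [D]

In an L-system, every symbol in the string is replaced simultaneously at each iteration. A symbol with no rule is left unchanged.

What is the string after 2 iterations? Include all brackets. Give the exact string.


Step 0: CD
Step 1: C[D]
Step 2: C[[D]]

Answer: C[[D]]


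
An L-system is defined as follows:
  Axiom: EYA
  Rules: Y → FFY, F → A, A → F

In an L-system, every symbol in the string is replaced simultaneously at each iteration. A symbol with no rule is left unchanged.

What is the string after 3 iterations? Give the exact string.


Answer: EFFAAFFYF

Derivation:
Step 0: EYA
Step 1: EFFYF
Step 2: EAAFFYA
Step 3: EFFAAFFYF


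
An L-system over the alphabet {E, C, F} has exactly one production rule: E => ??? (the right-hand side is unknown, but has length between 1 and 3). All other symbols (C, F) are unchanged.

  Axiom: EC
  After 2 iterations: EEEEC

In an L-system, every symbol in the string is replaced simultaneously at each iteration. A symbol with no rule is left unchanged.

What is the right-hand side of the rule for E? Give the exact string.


Trying E => EE:
  Step 0: EC
  Step 1: EEC
  Step 2: EEEEC
Matches the given result.

Answer: EE


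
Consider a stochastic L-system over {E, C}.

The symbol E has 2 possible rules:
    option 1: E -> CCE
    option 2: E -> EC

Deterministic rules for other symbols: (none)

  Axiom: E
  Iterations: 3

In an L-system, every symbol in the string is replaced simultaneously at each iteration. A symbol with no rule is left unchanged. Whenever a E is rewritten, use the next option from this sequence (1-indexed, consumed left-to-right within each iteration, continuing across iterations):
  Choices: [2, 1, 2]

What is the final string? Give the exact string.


Answer: CCECC

Derivation:
Step 0: E
Step 1: EC  (used choices [2])
Step 2: CCEC  (used choices [1])
Step 3: CCECC  (used choices [2])


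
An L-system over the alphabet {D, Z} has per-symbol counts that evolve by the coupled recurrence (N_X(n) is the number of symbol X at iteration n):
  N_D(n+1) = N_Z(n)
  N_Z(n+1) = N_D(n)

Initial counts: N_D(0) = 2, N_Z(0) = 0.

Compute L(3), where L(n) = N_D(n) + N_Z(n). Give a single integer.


Step 0: N_D=2, N_Z=0, L=2
Step 1: N_D=0, N_Z=2, L=2
Step 2: N_D=2, N_Z=0, L=2
Step 3: N_D=0, N_Z=2, L=2

Answer: 2


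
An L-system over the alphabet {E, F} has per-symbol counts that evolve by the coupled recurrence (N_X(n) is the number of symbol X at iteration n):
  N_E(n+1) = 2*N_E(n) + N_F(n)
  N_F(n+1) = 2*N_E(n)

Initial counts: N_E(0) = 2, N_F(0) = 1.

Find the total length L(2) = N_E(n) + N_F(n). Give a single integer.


Answer: 24

Derivation:
Step 0: N_E=2, N_F=1, L=3
Step 1: N_E=5, N_F=4, L=9
Step 2: N_E=14, N_F=10, L=24


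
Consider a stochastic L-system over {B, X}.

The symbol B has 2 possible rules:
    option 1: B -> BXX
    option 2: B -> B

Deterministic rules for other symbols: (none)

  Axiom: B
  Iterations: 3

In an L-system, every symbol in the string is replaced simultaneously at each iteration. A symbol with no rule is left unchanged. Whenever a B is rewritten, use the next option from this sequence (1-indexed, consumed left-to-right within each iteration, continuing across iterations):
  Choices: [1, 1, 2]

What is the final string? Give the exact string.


Answer: BXXXX

Derivation:
Step 0: B
Step 1: BXX  (used choices [1])
Step 2: BXXXX  (used choices [1])
Step 3: BXXXX  (used choices [2])


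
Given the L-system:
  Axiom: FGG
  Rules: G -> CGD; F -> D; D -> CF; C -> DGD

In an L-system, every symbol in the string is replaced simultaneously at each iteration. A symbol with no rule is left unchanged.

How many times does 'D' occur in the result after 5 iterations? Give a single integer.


Answer: 88

Derivation:
Step 0: FGG  (0 'D')
Step 1: DCGDCGD  (3 'D')
Step 2: CFDGDCGDCFDGDCGDCF  (6 'D')
Step 3: DGDDCFCGDCFDGDCGDCFDGDDCFCGDCFDGDCGDCFDGDD  (17 'D')
Step 4: CFCGDCFCFDGDDDGDCGDCFDGDDCFCGDCFDGDCGDCFDGDDCFCGDCFCFDGDDDGDCGDCFDGDDCFCGDCFDGDCGDCFDGDDCFCGDCFCF  (35 'D')
Step 5: DGDDDGDCGDCFDGDDDGDDCFCGDCFCFCFCGDCFDGDCGDCFDGDDCFCGDCFCFDGDDDGDCGDCFDGDDCFCGDCFDGDCGDCFDGDDCFCGDCFCFDGDDDGDCGDCFDGDDDGDDCFCGDCFCFCFCGDCFDGDCGDCFDGDDCFCGDCFCFDGDDDGDCGDCFDGDDCFCGDCFDGDCGDCFDGDDCFCGDCFCFDGDDDGDCGDCFDGDDDGDD  (88 'D')


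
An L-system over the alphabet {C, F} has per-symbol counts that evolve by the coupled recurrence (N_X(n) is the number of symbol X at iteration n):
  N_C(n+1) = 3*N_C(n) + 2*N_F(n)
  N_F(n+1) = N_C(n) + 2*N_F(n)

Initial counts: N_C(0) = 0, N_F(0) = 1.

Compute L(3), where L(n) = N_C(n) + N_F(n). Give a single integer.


Answer: 64

Derivation:
Step 0: N_C=0, N_F=1, L=1
Step 1: N_C=2, N_F=2, L=4
Step 2: N_C=10, N_F=6, L=16
Step 3: N_C=42, N_F=22, L=64


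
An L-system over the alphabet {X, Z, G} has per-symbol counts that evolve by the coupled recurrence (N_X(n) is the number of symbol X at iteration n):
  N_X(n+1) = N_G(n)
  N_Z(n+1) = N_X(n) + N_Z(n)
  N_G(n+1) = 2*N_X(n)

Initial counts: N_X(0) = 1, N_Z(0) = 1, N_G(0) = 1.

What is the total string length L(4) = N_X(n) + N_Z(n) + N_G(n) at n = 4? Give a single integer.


Step 0: N_X=1, N_Z=1, N_G=1, L=3
Step 1: N_X=1, N_Z=2, N_G=2, L=5
Step 2: N_X=2, N_Z=3, N_G=2, L=7
Step 3: N_X=2, N_Z=5, N_G=4, L=11
Step 4: N_X=4, N_Z=7, N_G=4, L=15

Answer: 15
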